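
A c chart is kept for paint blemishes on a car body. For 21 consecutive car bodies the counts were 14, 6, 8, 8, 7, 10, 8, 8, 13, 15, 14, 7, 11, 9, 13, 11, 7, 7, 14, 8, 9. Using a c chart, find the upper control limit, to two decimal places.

c̄ = (14 + 6 + 8 + 8 + 7 + 10 + 8 + 8 + 13 + 15 + 14 + 7 + 11 + 9 + 13 + 11 + 7 + 7 + 14 + 8 + 9) / 21 = 207 / 21 = 9.8571
UCL = c̄ + 3√c̄ = 9.8571 + 3 × √9.8571 = 9.8571 + 3 × 3.1396 = 19.2760

19.28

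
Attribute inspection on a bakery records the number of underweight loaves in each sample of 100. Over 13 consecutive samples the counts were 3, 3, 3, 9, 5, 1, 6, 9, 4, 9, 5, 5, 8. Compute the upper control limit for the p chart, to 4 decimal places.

p̄ = Σdᵢ / (k·n) = 70 / (13 × 100) = 0.05385
UCL = p̄ + 3·√(p̄(1−p̄)/n) = 0.05385 + 3 × √(0.05385×0.94615/100) = 0.05385 + 3 × 0.02257 = 0.12156

0.1216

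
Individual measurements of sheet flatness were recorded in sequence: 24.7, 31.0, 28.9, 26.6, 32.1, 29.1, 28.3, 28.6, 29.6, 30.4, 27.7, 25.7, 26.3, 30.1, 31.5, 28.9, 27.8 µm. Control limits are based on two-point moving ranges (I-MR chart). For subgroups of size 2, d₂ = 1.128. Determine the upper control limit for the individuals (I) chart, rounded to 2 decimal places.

34.70

X̄ = (24.7 + 31.0 + 28.9 + 26.6 + 32.1 + 29.1 + 28.3 + 28.6 + 29.6 + 30.4 + 27.7 + 25.7 + 26.3 + 30.1 + 31.5 + 28.9 + 27.8) / 17 = 28.6647
Moving ranges: 6.3, 2.1, 2.3, 5.5, 3.0, 0.8, 0.3, 1.0, 0.8, 2.7, 2.0, 0.6, 3.8, 1.4, 2.6, 1.1; M̄R̄ = 36.3000 / 16 = 2.2687
UCL = X̄ + 3·M̄R̄/d₂ = 28.6647 + 3 × 2.2687 / 1.128 = 34.6986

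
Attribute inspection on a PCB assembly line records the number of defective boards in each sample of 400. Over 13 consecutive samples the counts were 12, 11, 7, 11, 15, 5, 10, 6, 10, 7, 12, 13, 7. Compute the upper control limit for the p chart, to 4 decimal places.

0.0473

p̄ = Σdᵢ / (k·n) = 126 / (13 × 400) = 0.02423
UCL = p̄ + 3·√(p̄(1−p̄)/n) = 0.02423 + 3 × √(0.02423×0.97577/400) = 0.02423 + 3 × 0.00769 = 0.04730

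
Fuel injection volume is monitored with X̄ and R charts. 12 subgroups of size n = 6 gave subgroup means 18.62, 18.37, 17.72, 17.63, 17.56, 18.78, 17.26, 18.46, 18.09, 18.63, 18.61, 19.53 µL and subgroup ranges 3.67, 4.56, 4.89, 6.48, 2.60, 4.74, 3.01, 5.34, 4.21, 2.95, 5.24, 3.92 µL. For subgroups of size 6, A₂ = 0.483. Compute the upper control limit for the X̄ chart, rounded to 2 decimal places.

20.35

X̄̄ = (18.62 + 18.37 + 17.72 + 17.63 + 17.56 + 18.78 + 17.26 + 18.46 + 18.09 + 18.63 + 18.61 + 19.53) / 12 = 219.2600 / 12 = 18.2717
R̄ = (3.67 + 4.56 + 4.89 + 6.48 + 2.60 + 4.74 + 3.01 + 5.34 + 4.21 + 2.95 + 5.24 + 3.92) / 12 = 51.6100 / 12 = 4.3008
UCL = X̄̄ + A₂·R̄ = 18.2717 + 0.483 × 4.3008 = 20.3490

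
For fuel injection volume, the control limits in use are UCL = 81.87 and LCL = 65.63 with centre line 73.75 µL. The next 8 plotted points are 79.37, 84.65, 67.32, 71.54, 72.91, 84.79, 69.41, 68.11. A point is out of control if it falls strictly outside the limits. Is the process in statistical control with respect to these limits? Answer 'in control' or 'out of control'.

out of control

Compare each point to [65.63, 81.87]: sample 2 = 84.65 > UCL; sample 6 = 84.79 > UCL.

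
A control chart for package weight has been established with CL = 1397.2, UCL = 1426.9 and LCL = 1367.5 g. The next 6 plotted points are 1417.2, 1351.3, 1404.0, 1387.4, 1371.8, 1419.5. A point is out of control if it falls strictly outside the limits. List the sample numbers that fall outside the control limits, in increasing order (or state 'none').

2

Compare each point to [1367.5, 1426.9]: sample 2 = 1351.3 < LCL.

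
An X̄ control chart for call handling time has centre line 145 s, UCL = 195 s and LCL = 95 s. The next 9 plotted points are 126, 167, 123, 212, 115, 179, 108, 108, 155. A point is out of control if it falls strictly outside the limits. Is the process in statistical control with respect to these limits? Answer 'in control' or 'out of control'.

out of control

Compare each point to [95, 195]: sample 4 = 212 > UCL.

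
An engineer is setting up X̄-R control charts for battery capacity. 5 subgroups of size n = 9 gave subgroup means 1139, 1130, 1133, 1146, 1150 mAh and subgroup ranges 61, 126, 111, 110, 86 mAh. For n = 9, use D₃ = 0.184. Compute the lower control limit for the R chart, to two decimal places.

R̄ = (61 + 126 + 111 + 110 + 86) / 5 = 494.0000 / 5 = 98.8000
LCL_R = D₃·R̄ = 0.184 × 98.8000 = 18.1792

18.18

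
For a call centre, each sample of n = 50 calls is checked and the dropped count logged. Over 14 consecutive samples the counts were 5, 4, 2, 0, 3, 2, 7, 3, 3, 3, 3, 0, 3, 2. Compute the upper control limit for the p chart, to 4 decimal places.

0.1556

p̄ = Σdᵢ / (k·n) = 40 / (14 × 50) = 0.05714
UCL = p̄ + 3·√(p̄(1−p̄)/n) = 0.05714 + 3 × √(0.05714×0.94286/50) = 0.05714 + 3 × 0.03283 = 0.15562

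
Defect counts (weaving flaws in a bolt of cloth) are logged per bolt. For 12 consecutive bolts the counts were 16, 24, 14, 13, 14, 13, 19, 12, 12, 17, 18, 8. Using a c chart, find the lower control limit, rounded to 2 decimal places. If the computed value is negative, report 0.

c̄ = (16 + 24 + 14 + 13 + 14 + 13 + 19 + 12 + 12 + 17 + 18 + 8) / 12 = 180 / 12 = 15.0000
LCL = c̄ − 3√c̄ = 15.0000 − 3 × 3.8730 = 3.3810

3.38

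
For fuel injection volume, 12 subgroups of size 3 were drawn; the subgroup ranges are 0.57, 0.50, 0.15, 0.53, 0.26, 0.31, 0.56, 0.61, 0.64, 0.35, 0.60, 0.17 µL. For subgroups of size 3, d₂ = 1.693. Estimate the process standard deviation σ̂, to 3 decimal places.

0.258

R̄ = (0.57 + 0.50 + 0.15 + 0.53 + 0.26 + 0.31 + 0.56 + 0.61 + 0.64 + 0.35 + 0.60 + 0.17) / 12 = 0.4375
σ̂ = R̄ / d₂ = 0.4375 / 1.693 = 0.2584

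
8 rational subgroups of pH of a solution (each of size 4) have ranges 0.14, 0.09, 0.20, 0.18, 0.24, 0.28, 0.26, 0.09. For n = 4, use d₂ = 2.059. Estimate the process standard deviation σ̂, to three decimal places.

R̄ = (0.14 + 0.09 + 0.20 + 0.18 + 0.24 + 0.28 + 0.26 + 0.09) / 8 = 0.1850
σ̂ = R̄ / d₂ = 0.1850 / 2.059 = 0.0898

0.090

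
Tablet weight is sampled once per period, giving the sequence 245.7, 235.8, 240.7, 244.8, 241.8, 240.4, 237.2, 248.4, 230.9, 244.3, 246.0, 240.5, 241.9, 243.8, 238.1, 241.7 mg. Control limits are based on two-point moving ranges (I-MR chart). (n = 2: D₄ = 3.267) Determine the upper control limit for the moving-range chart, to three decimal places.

Moving ranges: 9.9, 4.9, 4.1, 3.0, 1.4, 3.2, 11.2, 17.5, 13.4, 1.7, 5.5, 1.4, 1.9, 5.7, 3.6; M̄R̄ = 88.4000 / 15 = 5.8933
UCL_MR = D₄·M̄R̄ = 3.267 × 5.8933 = 19.2535

19.254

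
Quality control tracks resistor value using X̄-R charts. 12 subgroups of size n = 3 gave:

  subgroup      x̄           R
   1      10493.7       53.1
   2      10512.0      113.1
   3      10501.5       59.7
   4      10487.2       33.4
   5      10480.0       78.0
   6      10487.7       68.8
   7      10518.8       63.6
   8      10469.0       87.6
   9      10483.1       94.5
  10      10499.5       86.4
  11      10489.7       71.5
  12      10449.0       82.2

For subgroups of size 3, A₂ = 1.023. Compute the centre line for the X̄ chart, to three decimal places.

X̄̄ = (10493.7 + 10512.0 + 10501.5 + 10487.2 + 10480.0 + 10487.7 + 10518.8 + 10469.0 + 10483.1 + 10499.5 + 10489.7 + 10449.0) / 12 = 125871.2000 / 12 = 10489.2667
CL = X̄̄ = 10489.2667

10489.267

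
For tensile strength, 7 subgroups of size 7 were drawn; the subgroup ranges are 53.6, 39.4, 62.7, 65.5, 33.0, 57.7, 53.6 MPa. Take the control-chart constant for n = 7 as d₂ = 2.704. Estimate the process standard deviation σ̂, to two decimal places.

19.31

R̄ = (53.6 + 39.4 + 62.7 + 65.5 + 33.0 + 57.7 + 53.6) / 7 = 52.2143
σ̂ = R̄ / d₂ = 52.2143 / 2.704 = 19.3100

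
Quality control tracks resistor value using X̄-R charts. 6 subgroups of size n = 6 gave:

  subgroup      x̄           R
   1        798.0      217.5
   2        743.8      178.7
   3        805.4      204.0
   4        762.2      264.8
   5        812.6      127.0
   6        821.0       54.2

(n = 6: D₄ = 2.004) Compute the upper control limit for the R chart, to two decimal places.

349.43

R̄ = (217.5 + 178.7 + 204.0 + 264.8 + 127.0 + 54.2) / 6 = 1046.2000 / 6 = 174.3667
UCL_R = D₄·R̄ = 2.004 × 174.3667 = 349.4308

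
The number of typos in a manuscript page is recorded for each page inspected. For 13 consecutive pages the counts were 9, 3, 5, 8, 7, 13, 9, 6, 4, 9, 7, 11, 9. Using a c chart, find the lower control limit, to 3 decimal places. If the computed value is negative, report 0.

0.000

c̄ = (9 + 3 + 5 + 8 + 7 + 13 + 9 + 6 + 4 + 9 + 7 + 11 + 9) / 13 = 100 / 13 = 7.6923
LCL = c̄ − 3√c̄ = 7.6923 − 3 × 2.7735 = -0.6282 → 0 (cannot be negative)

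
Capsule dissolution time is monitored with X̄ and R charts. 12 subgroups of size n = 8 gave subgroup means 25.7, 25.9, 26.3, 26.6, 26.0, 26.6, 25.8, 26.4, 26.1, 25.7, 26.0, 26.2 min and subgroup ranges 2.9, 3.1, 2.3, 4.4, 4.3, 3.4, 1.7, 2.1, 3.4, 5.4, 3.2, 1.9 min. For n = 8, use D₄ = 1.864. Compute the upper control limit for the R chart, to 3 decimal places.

5.918

R̄ = (2.9 + 3.1 + 2.3 + 4.4 + 4.3 + 3.4 + 1.7 + 2.1 + 3.4 + 5.4 + 3.2 + 1.9) / 12 = 38.1000 / 12 = 3.1750
UCL_R = D₄·R̄ = 1.864 × 3.1750 = 5.9182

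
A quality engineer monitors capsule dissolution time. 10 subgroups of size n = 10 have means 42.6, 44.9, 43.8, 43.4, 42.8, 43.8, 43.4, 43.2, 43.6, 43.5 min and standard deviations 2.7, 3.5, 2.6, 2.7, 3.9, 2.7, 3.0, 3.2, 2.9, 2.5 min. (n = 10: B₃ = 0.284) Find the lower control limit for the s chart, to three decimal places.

0.843

s̄ = (2.7 + 3.5 + 2.6 + 2.7 + 3.9 + 2.7 + 3.0 + 3.2 + 2.9 + 2.5) / 10 = 2.9700
LCL_s = B₃·s̄ = 0.284 × 2.9700 = 0.8435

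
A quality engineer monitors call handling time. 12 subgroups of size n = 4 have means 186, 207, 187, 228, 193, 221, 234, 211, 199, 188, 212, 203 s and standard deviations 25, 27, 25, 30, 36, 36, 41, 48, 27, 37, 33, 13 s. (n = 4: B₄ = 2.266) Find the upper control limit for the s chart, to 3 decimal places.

71.379

s̄ = (25 + 27 + 25 + 30 + 36 + 36 + 41 + 48 + 27 + 37 + 33 + 13) / 12 = 31.5000
UCL_s = B₄·s̄ = 2.266 × 31.5000 = 71.3790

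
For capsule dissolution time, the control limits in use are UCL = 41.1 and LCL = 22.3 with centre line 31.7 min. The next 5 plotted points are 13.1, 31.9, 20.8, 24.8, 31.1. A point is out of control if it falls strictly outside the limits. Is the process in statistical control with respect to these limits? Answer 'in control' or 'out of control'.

out of control

Compare each point to [22.3, 41.1]: sample 1 = 13.1 < LCL; sample 3 = 20.8 < LCL.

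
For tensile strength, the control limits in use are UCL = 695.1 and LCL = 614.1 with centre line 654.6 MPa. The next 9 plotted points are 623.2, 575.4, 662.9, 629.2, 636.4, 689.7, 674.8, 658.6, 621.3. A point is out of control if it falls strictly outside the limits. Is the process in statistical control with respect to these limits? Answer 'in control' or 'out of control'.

out of control

Compare each point to [614.1, 695.1]: sample 2 = 575.4 < LCL.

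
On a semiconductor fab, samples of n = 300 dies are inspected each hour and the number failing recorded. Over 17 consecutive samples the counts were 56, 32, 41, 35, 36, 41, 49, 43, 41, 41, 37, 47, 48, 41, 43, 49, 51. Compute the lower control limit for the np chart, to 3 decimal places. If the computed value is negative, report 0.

24.792

p̄ = Σdᵢ / (k·n) = 731 / (17 × 300) = 0.14333
LCL = np̄ − 3·√(np̄(1−p̄)) = 43.0000 − 3 × 6.0693 = 24.7920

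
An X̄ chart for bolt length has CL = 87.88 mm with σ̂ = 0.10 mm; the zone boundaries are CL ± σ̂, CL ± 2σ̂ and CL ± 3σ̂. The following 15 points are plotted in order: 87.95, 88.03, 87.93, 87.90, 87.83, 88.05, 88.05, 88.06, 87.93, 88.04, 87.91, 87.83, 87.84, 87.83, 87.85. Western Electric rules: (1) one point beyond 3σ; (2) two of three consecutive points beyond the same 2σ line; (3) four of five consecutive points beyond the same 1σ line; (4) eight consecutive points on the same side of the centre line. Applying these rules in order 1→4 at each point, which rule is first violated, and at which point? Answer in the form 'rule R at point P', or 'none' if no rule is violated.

rule 3 at point 10

Zone of each point (C = within 1σ̂, B = 1σ̂–2σ̂, A = 2σ̂–3σ̂, * = beyond 3σ̂; sign = side of CL): 1:+C, 2:+B, 3:+C, 4:+C, 5:-C, 6:+B, 7:+B, 8:+B, 9:+C, 10:+B, 11:+C, 12:-C, 13:-C, 14:-C, 15:-C
Rule 3 (four of five consecutive points beyond the same 1σ limit) is satisfied at point 10.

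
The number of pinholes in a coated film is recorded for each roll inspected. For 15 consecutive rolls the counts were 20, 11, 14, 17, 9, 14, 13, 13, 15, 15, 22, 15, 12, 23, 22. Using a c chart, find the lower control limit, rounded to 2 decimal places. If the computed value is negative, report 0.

3.79

c̄ = (20 + 11 + 14 + 17 + 9 + 14 + 13 + 13 + 15 + 15 + 22 + 15 + 12 + 23 + 22) / 15 = 235 / 15 = 15.6667
LCL = c̄ − 3√c̄ = 15.6667 − 3 × 3.9581 = 3.7923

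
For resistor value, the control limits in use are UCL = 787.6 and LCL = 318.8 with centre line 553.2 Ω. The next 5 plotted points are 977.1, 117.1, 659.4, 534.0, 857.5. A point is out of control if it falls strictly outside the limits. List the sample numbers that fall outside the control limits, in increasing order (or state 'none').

1, 2, 5

Compare each point to [318.8, 787.6]: sample 1 = 977.1 > UCL; sample 2 = 117.1 < LCL; sample 5 = 857.5 > UCL.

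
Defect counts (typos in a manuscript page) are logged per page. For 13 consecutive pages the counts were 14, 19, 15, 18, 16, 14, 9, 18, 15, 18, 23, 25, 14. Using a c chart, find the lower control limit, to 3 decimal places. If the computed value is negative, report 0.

4.484

c̄ = (14 + 19 + 15 + 18 + 16 + 14 + 9 + 18 + 15 + 18 + 23 + 25 + 14) / 13 = 218 / 13 = 16.7692
LCL = c̄ − 3√c̄ = 16.7692 − 3 × 4.0950 = 4.4842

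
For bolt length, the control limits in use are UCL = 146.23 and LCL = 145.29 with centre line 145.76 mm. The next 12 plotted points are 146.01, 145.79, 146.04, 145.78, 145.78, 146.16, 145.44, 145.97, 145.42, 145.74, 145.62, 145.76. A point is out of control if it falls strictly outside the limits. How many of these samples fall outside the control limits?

All 12 points lie within [145.29, 146.23].

0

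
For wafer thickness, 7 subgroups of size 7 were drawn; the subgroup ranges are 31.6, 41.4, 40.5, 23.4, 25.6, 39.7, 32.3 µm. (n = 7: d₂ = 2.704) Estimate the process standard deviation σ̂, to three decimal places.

12.389

R̄ = (31.6 + 41.4 + 40.5 + 23.4 + 25.6 + 39.7 + 32.3) / 7 = 33.5000
σ̂ = R̄ / d₂ = 33.5000 / 2.704 = 12.3891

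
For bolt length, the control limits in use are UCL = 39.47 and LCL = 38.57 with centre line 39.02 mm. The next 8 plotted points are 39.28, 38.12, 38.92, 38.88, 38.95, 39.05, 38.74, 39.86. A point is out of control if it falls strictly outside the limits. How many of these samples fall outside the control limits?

2

Compare each point to [38.57, 39.47]: sample 2 = 38.12 < LCL; sample 8 = 39.86 > UCL.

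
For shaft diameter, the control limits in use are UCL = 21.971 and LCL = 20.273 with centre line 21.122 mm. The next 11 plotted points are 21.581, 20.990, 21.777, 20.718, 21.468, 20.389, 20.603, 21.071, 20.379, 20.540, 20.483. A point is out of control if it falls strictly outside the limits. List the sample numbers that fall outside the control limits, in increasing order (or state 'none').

none

All 11 points lie within [20.273, 21.971].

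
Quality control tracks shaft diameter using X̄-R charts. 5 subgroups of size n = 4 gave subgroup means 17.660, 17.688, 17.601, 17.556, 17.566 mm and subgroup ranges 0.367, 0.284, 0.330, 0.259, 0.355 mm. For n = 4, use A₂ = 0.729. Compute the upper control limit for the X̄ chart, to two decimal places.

17.85

X̄̄ = (17.660 + 17.688 + 17.601 + 17.556 + 17.566) / 5 = 88.0710 / 5 = 17.6142
R̄ = (0.367 + 0.284 + 0.330 + 0.259 + 0.355) / 5 = 1.5950 / 5 = 0.3190
UCL = X̄̄ + A₂·R̄ = 17.6142 + 0.729 × 0.3190 = 17.8468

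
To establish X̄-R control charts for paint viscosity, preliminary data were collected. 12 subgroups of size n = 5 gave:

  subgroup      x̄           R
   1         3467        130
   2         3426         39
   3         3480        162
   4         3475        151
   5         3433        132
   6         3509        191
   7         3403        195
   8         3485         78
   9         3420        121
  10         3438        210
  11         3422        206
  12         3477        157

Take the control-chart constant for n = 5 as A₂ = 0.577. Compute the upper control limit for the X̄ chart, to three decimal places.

3538.120

X̄̄ = (3467 + 3426 + 3480 + 3475 + 3433 + 3509 + 3403 + 3485 + 3420 + 3438 + 3422 + 3477) / 12 = 41435.0000 / 12 = 3452.9167
R̄ = (130 + 39 + 162 + 151 + 132 + 191 + 195 + 78 + 121 + 210 + 206 + 157) / 12 = 1772.0000 / 12 = 147.6667
UCL = X̄̄ + A₂·R̄ = 3452.9167 + 0.577 × 147.6667 = 3538.1203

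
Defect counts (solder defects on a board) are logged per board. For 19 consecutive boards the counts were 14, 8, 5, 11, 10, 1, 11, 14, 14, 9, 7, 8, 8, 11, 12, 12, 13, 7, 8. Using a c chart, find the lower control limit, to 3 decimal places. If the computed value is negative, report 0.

c̄ = (14 + 8 + 5 + 11 + 10 + 1 + 11 + 14 + 14 + 9 + 7 + 8 + 8 + 11 + 12 + 12 + 13 + 7 + 8) / 19 = 183 / 19 = 9.6316
LCL = c̄ − 3√c̄ = 9.6316 − 3 × 3.1035 = 0.3211

0.321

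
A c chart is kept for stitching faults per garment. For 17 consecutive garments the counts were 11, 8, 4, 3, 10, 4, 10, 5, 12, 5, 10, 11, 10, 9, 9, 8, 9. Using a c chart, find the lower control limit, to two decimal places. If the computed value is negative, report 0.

0.00

c̄ = (11 + 8 + 4 + 3 + 10 + 4 + 10 + 5 + 12 + 5 + 10 + 11 + 10 + 9 + 9 + 8 + 9) / 17 = 138 / 17 = 8.1176
LCL = c̄ − 3√c̄ = 8.1176 − 3 × 2.8491 = -0.4298 → 0 (cannot be negative)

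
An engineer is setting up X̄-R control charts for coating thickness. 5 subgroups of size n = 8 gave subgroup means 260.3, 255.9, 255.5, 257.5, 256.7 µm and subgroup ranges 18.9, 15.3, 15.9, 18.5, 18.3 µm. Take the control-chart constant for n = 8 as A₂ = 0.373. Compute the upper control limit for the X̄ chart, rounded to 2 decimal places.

263.66

X̄̄ = (260.3 + 255.9 + 255.5 + 257.5 + 256.7) / 5 = 1285.9000 / 5 = 257.1800
R̄ = (18.9 + 15.3 + 15.9 + 18.5 + 18.3) / 5 = 86.9000 / 5 = 17.3800
UCL = X̄̄ + A₂·R̄ = 257.1800 + 0.373 × 17.3800 = 263.6627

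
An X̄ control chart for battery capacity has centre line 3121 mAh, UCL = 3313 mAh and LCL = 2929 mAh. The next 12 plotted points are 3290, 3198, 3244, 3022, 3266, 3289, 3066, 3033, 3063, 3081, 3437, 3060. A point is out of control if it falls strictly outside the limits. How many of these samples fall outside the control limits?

Compare each point to [2929, 3313]: sample 11 = 3437 > UCL.

1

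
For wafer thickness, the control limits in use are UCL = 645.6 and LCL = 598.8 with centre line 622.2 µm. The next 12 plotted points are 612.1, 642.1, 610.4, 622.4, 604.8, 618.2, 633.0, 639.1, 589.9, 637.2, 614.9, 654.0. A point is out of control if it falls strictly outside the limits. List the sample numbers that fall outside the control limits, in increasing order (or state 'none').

9, 12

Compare each point to [598.8, 645.6]: sample 9 = 589.9 < LCL; sample 12 = 654.0 > UCL.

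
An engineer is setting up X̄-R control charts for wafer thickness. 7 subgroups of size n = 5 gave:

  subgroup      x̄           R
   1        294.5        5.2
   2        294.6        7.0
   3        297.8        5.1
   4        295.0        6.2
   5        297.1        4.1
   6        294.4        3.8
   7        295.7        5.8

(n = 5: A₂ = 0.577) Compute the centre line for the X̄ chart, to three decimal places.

X̄̄ = (294.5 + 294.6 + 297.8 + 295.0 + 297.1 + 294.4 + 295.7) / 7 = 2069.1000 / 7 = 295.5857
CL = X̄̄ = 295.5857

295.586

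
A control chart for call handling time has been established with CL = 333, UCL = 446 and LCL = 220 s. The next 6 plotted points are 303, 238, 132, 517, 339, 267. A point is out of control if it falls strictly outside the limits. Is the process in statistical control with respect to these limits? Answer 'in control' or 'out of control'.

out of control

Compare each point to [220, 446]: sample 3 = 132 < LCL; sample 4 = 517 > UCL.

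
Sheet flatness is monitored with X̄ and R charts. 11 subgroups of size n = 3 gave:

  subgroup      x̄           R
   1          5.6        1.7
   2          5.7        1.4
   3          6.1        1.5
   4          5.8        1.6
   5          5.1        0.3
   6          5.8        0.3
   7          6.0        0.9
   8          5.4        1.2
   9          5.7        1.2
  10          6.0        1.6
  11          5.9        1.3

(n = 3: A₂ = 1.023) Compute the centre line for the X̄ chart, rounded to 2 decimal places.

5.74

X̄̄ = (5.6 + 5.7 + 6.1 + 5.8 + 5.1 + 5.8 + 6.0 + 5.4 + 5.7 + 6.0 + 5.9) / 11 = 63.1000 / 11 = 5.7364
CL = X̄̄ = 5.7364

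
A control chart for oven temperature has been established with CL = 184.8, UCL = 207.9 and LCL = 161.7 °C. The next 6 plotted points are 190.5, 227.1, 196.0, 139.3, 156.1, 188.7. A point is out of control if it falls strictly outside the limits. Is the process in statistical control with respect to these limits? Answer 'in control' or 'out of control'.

Compare each point to [161.7, 207.9]: sample 2 = 227.1 > UCL; sample 4 = 139.3 < LCL; sample 5 = 156.1 < LCL.

out of control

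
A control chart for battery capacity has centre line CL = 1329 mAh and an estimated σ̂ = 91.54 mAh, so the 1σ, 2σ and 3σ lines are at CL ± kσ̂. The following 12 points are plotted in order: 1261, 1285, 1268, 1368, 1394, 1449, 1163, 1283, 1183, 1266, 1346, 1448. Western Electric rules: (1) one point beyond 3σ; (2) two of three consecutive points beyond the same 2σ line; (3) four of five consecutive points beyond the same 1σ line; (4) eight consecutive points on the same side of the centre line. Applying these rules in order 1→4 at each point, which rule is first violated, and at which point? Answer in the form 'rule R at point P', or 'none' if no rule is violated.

Zone of each point (C = within 1σ̂, B = 1σ̂–2σ̂, A = 2σ̂–3σ̂, * = beyond 3σ̂; sign = side of CL): 1:-C, 2:-C, 3:-C, 4:+C, 5:+C, 6:+B, 7:-B, 8:-C, 9:-B, 10:-C, 11:+C, 12:+B
No rule fires across all 12 points.

none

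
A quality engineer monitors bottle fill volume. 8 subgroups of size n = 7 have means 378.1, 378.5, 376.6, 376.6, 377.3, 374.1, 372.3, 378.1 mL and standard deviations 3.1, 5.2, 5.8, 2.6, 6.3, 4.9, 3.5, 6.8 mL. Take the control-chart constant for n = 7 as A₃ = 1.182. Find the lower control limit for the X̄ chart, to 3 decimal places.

X̄̄ = (378.1 + 378.5 + 376.6 + 376.6 + 377.3 + 374.1 + 372.3 + 378.1) / 8 = 376.4500
s̄ = (3.1 + 5.2 + 5.8 + 2.6 + 6.3 + 4.9 + 3.5 + 6.8) / 8 = 4.7750
LCL = X̄̄ − A₃·s̄ = 376.4500 − 1.182 × 4.7750 = 370.8060

370.806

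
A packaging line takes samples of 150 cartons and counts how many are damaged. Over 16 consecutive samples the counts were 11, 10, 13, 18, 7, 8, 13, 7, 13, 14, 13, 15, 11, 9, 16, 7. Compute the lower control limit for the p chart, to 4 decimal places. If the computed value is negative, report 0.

0.0117

p̄ = Σdᵢ / (k·n) = 185 / (16 × 150) = 0.07708
LCL = p̄ − 3·√(p̄(1−p̄)/n) = 0.07708 − 3 × 0.02178 = 0.01175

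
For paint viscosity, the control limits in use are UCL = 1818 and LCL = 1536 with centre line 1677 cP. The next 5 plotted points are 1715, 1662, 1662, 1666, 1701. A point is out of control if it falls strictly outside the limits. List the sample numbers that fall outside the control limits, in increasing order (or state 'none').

none

All 5 points lie within [1536, 1818].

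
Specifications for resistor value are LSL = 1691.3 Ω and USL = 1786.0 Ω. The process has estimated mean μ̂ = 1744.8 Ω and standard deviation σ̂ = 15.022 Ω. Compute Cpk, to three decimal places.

Cpu = (USL − μ̂) / (3σ̂) = (1786.0 − 1744.8) / (3 × 15.022) = 0.9142; Cpl = (μ̂ − LSL) / (3σ̂) = (1744.8 − 1691.3) / (3 × 15.022) = 1.1871; Cpk = min(Cpu, Cpl) = 0.9142

0.914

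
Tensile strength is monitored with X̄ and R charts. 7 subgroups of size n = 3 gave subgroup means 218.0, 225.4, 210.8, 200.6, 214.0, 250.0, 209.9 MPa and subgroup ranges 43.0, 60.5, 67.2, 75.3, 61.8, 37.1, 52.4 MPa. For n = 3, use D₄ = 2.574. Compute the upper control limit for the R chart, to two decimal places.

146.09

R̄ = (43.0 + 60.5 + 67.2 + 75.3 + 61.8 + 37.1 + 52.4) / 7 = 397.3000 / 7 = 56.7571
UCL_R = D₄·R̄ = 2.574 × 56.7571 = 146.0929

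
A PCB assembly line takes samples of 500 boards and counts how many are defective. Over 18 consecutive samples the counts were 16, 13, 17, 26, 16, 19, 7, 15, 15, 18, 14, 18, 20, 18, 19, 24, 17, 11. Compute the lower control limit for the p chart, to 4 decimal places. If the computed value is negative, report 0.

p̄ = Σdᵢ / (k·n) = 303 / (18 × 500) = 0.03367
LCL = p̄ − 3·√(p̄(1−p̄)/n) = 0.03367 − 3 × 0.00807 = 0.00947

0.0095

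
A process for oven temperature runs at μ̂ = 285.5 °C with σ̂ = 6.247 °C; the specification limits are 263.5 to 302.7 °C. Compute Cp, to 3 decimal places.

Cp = (USL − LSL) / (6σ̂) = (302.7 − 263.5) / (6 × 6.247) = 39.2000 / 37.4820 = 1.0458

1.046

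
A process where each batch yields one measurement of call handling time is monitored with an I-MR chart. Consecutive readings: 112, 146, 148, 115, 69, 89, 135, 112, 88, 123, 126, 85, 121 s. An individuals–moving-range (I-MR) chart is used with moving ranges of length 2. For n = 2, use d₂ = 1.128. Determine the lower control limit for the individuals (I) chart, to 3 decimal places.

36.980

X̄ = (112 + 146 + 148 + 115 + 69 + 89 + 135 + 112 + 88 + 123 + 126 + 85 + 121) / 13 = 113.0000
Moving ranges: 34, 2, 33, 46, 20, 46, 23, 24, 35, 3, 41, 36; M̄R̄ = 343.0000 / 12 = 28.5833
LCL = X̄ − 3·M̄R̄/d₂ = 113.0000 − 3 × 28.5833 / 1.128 = 36.9805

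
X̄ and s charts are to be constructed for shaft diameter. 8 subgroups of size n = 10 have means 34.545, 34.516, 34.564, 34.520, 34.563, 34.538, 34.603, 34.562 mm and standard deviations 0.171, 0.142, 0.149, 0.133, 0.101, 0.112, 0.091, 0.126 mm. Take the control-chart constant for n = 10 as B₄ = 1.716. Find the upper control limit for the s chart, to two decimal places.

0.22

s̄ = (0.171 + 0.142 + 0.149 + 0.133 + 0.101 + 0.112 + 0.091 + 0.126) / 8 = 0.1281
UCL_s = B₄·s̄ = 1.716 × 0.1281 = 0.2199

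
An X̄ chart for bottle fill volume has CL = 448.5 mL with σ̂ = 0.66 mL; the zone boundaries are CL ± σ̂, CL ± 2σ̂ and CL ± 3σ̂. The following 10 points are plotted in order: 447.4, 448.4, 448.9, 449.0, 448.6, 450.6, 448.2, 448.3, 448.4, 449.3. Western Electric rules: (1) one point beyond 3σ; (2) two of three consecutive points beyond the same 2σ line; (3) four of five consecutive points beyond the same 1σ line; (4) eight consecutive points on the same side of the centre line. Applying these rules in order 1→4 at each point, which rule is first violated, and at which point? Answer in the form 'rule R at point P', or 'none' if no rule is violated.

rule 1 at point 6

Zone of each point (C = within 1σ̂, B = 1σ̂–2σ̂, A = 2σ̂–3σ̂, * = beyond 3σ̂; sign = side of CL): 1:-B, 2:-C, 3:+C, 4:+C, 5:+C, 6:+*, 7:-C, 8:-C, 9:-C, 10:+B
Rule 1 (one point beyond the 3σ limits) is satisfied at point 6.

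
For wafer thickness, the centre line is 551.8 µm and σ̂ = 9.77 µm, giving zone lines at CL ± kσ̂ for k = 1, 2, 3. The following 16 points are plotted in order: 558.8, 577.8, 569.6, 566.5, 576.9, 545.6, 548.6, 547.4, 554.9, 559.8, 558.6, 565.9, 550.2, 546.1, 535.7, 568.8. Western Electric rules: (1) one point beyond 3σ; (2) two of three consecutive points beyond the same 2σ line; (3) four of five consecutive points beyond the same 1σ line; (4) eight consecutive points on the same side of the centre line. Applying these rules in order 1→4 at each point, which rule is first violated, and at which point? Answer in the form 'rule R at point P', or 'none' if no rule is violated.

rule 3 at point 5

Zone of each point (C = within 1σ̂, B = 1σ̂–2σ̂, A = 2σ̂–3σ̂, * = beyond 3σ̂; sign = side of CL): 1:+C, 2:+A, 3:+B, 4:+B, 5:+A, 6:-C, 7:-C, 8:-C, 9:+C, 10:+C, 11:+C, 12:+B, 13:-C, 14:-C, 15:-B, 16:+B
Rule 3 (four of five consecutive points beyond the same 1σ limit) is satisfied at point 5.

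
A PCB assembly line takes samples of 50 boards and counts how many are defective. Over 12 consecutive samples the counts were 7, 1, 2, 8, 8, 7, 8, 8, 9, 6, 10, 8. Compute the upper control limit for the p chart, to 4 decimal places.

p̄ = Σdᵢ / (k·n) = 82 / (12 × 50) = 0.13667
UCL = p̄ + 3·√(p̄(1−p̄)/n) = 0.13667 + 3 × √(0.13667×0.86333/50) = 0.13667 + 3 × 0.04858 = 0.28240

0.2824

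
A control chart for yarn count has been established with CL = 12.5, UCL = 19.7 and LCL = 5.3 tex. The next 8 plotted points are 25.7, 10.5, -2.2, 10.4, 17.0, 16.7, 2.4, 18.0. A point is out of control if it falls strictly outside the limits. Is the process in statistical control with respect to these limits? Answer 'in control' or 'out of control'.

out of control

Compare each point to [5.3, 19.7]: sample 1 = 25.7 > UCL; sample 3 = -2.2 < LCL; sample 7 = 2.4 < LCL.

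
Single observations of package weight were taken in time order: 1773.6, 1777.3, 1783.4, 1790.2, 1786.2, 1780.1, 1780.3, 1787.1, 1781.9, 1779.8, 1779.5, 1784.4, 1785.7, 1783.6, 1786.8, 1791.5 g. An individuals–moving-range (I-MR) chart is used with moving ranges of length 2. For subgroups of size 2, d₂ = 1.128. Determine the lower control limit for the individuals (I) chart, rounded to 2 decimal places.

X̄ = (1773.6 + 1777.3 + 1783.4 + 1790.2 + 1786.2 + 1780.1 + 1780.3 + 1787.1 + 1781.9 + 1779.8 + 1779.5 + 1784.4 + 1785.7 + 1783.6 + 1786.8 + 1791.5) / 16 = 1783.2125
Moving ranges: 3.7, 6.1, 6.8, 4.0, 6.1, 0.2, 6.8, 5.2, 2.1, 0.3, 4.9, 1.3, 2.1, 3.2, 4.7; M̄R̄ = 57.5000 / 15 = 3.8333
LCL = X̄ − 3·M̄R̄/d₂ = 1783.2125 − 3 × 3.8333 / 1.128 = 1773.0175

1773.02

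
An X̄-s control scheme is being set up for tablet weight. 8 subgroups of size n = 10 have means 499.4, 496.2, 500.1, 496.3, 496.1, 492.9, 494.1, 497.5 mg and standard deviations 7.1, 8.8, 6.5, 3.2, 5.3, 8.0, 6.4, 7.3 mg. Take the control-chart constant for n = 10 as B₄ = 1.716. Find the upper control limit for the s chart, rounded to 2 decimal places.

11.28

s̄ = (7.1 + 8.8 + 6.5 + 3.2 + 5.3 + 8.0 + 6.4 + 7.3) / 8 = 6.5750
UCL_s = B₄·s̄ = 1.716 × 6.5750 = 11.2827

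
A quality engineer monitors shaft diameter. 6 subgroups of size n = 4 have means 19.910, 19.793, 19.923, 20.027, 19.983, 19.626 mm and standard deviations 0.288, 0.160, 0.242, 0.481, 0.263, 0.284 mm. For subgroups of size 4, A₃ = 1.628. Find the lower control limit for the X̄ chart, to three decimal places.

X̄̄ = (19.910 + 19.793 + 19.923 + 20.027 + 19.983 + 19.626) / 6 = 19.8770
s̄ = (0.288 + 0.160 + 0.242 + 0.481 + 0.263 + 0.284) / 6 = 0.2863
LCL = X̄̄ − A₃·s̄ = 19.8770 − 1.628 × 0.2863 = 19.4108

19.411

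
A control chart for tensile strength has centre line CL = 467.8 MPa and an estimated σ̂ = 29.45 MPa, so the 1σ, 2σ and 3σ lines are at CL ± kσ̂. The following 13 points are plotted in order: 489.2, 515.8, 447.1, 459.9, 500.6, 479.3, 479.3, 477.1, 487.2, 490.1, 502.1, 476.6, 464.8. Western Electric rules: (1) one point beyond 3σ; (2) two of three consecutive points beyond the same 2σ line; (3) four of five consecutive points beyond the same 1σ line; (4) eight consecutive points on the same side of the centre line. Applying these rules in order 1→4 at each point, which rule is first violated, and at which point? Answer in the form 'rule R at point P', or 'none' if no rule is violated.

Zone of each point (C = within 1σ̂, B = 1σ̂–2σ̂, A = 2σ̂–3σ̂, * = beyond 3σ̂; sign = side of CL): 1:+C, 2:+B, 3:-C, 4:-C, 5:+B, 6:+C, 7:+C, 8:+C, 9:+C, 10:+C, 11:+B, 12:+C, 13:-C
Rule 4 (eight consecutive points on the same side of the centre line) is satisfied at point 12.

rule 4 at point 12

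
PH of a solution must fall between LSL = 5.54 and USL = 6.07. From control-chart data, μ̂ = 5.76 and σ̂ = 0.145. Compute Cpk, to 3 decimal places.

0.506

Cpu = (USL − μ̂) / (3σ̂) = (6.07 − 5.76) / (3 × 0.145) = 0.7126; Cpl = (μ̂ − LSL) / (3σ̂) = (5.76 − 5.54) / (3 × 0.145) = 0.5057; Cpk = min(Cpu, Cpl) = 0.5057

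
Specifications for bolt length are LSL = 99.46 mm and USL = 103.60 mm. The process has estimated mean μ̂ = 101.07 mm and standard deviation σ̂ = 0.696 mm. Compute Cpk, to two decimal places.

Cpu = (USL − μ̂) / (3σ̂) = (103.60 − 101.07) / (3 × 0.696) = 1.2117; Cpl = (μ̂ − LSL) / (3σ̂) = (101.07 − 99.46) / (3 × 0.696) = 0.7711; Cpk = min(Cpu, Cpl) = 0.7711

0.77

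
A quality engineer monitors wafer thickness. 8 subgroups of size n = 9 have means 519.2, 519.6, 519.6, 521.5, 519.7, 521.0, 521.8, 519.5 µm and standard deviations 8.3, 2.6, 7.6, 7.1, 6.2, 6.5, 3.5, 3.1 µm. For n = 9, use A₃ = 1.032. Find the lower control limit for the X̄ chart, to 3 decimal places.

514.445

X̄̄ = (519.2 + 519.6 + 519.6 + 521.5 + 519.7 + 521.0 + 521.8 + 519.5) / 8 = 520.2375
s̄ = (8.3 + 2.6 + 7.6 + 7.1 + 6.2 + 6.5 + 3.5 + 3.1) / 8 = 5.6125
LCL = X̄̄ − A₃·s̄ = 520.2375 − 1.032 × 5.6125 = 514.4454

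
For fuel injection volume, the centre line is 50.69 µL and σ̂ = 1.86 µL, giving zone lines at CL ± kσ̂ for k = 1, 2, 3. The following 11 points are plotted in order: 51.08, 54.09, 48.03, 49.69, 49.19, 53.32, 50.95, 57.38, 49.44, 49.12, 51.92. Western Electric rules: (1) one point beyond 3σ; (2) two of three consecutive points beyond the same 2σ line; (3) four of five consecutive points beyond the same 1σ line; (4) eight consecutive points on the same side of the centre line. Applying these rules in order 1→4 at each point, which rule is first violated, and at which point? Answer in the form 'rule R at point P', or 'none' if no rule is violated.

Zone of each point (C = within 1σ̂, B = 1σ̂–2σ̂, A = 2σ̂–3σ̂, * = beyond 3σ̂; sign = side of CL): 1:+C, 2:+B, 3:-B, 4:-C, 5:-C, 6:+B, 7:+C, 8:+*, 9:-C, 10:-C, 11:+C
Rule 1 (one point beyond the 3σ limits) is satisfied at point 8.

rule 1 at point 8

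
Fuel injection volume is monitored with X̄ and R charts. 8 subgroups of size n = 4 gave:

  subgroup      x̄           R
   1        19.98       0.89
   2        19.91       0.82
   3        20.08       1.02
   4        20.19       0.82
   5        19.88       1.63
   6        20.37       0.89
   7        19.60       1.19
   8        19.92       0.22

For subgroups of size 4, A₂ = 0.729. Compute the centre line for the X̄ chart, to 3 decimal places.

X̄̄ = (19.98 + 19.91 + 20.08 + 20.19 + 19.88 + 20.37 + 19.60 + 19.92) / 8 = 159.9300 / 8 = 19.9913
CL = X̄̄ = 19.9913

19.991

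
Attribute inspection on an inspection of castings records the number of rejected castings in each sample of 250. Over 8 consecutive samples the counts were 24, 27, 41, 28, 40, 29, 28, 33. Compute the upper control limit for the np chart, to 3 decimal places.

46.937

p̄ = Σdᵢ / (k·n) = 250 / (8 × 250) = 0.12500
UCL = np̄ + 3·√(np̄(1−p̄)) = 31.2500 + 3 × √(31.2500×0.87500) = 31.2500 + 3 × 5.2291 = 46.9374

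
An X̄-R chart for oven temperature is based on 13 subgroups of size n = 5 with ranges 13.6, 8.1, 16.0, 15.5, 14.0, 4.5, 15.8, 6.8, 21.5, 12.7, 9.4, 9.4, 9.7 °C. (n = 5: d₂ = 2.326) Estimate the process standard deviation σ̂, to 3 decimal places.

R̄ = (13.6 + 8.1 + 16.0 + 15.5 + 14.0 + 4.5 + 15.8 + 6.8 + 21.5 + 12.7 + 9.4 + 9.4 + 9.7) / 13 = 12.0769
σ̂ = R̄ / d₂ = 12.0769 / 2.326 = 5.1921

5.192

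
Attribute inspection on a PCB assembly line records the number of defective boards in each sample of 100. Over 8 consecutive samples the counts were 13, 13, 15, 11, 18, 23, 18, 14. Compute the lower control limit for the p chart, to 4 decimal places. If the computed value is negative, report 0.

0.0473

p̄ = Σdᵢ / (k·n) = 125 / (8 × 100) = 0.15625
LCL = p̄ − 3·√(p̄(1−p̄)/n) = 0.15625 − 3 × 0.03631 = 0.04732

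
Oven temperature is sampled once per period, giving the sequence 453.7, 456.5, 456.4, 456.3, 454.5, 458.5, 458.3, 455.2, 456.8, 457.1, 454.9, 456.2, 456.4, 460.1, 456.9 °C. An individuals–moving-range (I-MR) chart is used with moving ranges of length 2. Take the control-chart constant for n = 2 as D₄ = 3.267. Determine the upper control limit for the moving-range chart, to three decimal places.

5.741

Moving ranges: 2.8, 0.1, 0.1, 1.8, 4.0, 0.2, 3.1, 1.6, 0.3, 2.2, 1.3, 0.2, 3.7, 3.2; M̄R̄ = 24.6000 / 14 = 1.7571
UCL_MR = D₄·M̄R̄ = 3.267 × 1.7571 = 5.7406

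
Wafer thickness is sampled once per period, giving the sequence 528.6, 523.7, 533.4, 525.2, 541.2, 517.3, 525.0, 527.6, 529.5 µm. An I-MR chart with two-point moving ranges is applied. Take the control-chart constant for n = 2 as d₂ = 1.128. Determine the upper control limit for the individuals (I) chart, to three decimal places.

552.845

X̄ = (528.6 + 523.7 + 533.4 + 525.2 + 541.2 + 517.3 + 525.0 + 527.6 + 529.5) / 9 = 527.9444
Moving ranges: 4.9, 9.7, 8.2, 16.0, 23.9, 7.7, 2.6, 1.9; M̄R̄ = 74.9000 / 8 = 9.3625
UCL = X̄ + 3·M̄R̄/d₂ = 527.9444 + 3 × 9.3625 / 1.128 = 552.8447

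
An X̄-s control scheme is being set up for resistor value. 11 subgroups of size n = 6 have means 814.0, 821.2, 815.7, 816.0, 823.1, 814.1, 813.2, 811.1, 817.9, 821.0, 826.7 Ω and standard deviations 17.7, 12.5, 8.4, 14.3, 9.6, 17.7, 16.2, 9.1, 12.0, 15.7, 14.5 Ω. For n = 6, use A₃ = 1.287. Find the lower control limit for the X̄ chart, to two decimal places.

800.36

X̄̄ = (814.0 + 821.2 + 815.7 + 816.0 + 823.1 + 814.1 + 813.2 + 811.1 + 817.9 + 821.0 + 826.7) / 11 = 817.6364
s̄ = (17.7 + 12.5 + 8.4 + 14.3 + 9.6 + 17.7 + 16.2 + 9.1 + 12.0 + 15.7 + 14.5) / 11 = 13.4273
LCL = X̄̄ − A₃·s̄ = 817.6364 − 1.287 × 13.4273 = 800.3555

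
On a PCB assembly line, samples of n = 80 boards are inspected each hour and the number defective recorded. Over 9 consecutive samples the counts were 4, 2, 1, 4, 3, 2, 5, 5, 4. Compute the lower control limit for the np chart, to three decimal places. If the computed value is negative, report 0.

p̄ = Σdᵢ / (k·n) = 30 / (9 × 80) = 0.04167
LCL = np̄ − 3·√(np̄(1−p̄)) = 3.3333 − 3 × 1.7873 = -2.0286 → 0 (negative, so LCL = 0)

0.000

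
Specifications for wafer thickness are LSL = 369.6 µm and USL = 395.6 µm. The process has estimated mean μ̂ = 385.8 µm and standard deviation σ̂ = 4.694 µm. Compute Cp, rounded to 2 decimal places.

0.92

Cp = (USL − LSL) / (6σ̂) = (395.6 − 369.6) / (6 × 4.694) = 26.0000 / 28.1640 = 0.9232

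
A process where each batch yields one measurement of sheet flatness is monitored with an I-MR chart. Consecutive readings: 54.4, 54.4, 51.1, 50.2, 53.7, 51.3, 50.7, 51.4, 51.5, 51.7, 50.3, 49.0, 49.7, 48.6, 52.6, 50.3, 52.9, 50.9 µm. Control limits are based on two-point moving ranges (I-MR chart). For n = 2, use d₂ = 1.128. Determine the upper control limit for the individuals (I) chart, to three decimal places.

55.612

X̄ = (54.4 + 54.4 + 51.1 + 50.2 + 53.7 + 51.3 + 50.7 + 51.4 + 51.5 + 51.7 + 50.3 + 49.0 + 49.7 + 48.6 + 52.6 + 50.3 + 52.9 + 50.9) / 18 = 51.3722
Moving ranges: 0.0, 3.3, 0.9, 3.5, 2.4, 0.6, 0.7, 0.1, 0.2, 1.4, 1.3, 0.7, 1.1, 4.0, 2.3, 2.6, 2.0; M̄R̄ = 27.1000 / 17 = 1.5941
UCL = X̄ + 3·M̄R̄/d₂ = 51.3722 + 3 × 1.5941 / 1.128 = 55.6119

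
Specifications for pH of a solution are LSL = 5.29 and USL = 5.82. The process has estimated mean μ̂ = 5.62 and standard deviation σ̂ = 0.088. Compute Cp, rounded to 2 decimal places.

1.00

Cp = (USL − LSL) / (6σ̂) = (5.82 − 5.29) / (6 × 0.088) = 0.5300 / 0.5280 = 1.0038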